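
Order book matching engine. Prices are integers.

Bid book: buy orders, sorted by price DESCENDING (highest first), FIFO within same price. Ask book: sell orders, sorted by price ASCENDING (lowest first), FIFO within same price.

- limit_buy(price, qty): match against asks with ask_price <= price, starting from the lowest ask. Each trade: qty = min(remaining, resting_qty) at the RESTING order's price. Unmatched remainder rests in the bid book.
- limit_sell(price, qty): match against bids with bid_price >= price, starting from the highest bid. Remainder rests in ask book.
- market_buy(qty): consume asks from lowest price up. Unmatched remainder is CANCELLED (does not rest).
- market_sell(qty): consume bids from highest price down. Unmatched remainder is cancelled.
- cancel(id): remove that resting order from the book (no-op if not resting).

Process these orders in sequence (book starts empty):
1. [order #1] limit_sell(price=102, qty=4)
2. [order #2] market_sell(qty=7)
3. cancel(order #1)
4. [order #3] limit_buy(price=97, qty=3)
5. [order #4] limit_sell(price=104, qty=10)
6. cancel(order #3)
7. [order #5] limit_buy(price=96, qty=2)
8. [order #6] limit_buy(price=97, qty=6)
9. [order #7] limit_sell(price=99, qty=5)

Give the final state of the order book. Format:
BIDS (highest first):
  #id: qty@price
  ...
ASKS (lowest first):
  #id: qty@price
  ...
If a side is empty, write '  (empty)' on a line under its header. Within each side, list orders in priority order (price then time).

Answer: BIDS (highest first):
  #6: 6@97
  #5: 2@96
ASKS (lowest first):
  #7: 5@99
  #4: 10@104

Derivation:
After op 1 [order #1] limit_sell(price=102, qty=4): fills=none; bids=[-] asks=[#1:4@102]
After op 2 [order #2] market_sell(qty=7): fills=none; bids=[-] asks=[#1:4@102]
After op 3 cancel(order #1): fills=none; bids=[-] asks=[-]
After op 4 [order #3] limit_buy(price=97, qty=3): fills=none; bids=[#3:3@97] asks=[-]
After op 5 [order #4] limit_sell(price=104, qty=10): fills=none; bids=[#3:3@97] asks=[#4:10@104]
After op 6 cancel(order #3): fills=none; bids=[-] asks=[#4:10@104]
After op 7 [order #5] limit_buy(price=96, qty=2): fills=none; bids=[#5:2@96] asks=[#4:10@104]
After op 8 [order #6] limit_buy(price=97, qty=6): fills=none; bids=[#6:6@97 #5:2@96] asks=[#4:10@104]
After op 9 [order #7] limit_sell(price=99, qty=5): fills=none; bids=[#6:6@97 #5:2@96] asks=[#7:5@99 #4:10@104]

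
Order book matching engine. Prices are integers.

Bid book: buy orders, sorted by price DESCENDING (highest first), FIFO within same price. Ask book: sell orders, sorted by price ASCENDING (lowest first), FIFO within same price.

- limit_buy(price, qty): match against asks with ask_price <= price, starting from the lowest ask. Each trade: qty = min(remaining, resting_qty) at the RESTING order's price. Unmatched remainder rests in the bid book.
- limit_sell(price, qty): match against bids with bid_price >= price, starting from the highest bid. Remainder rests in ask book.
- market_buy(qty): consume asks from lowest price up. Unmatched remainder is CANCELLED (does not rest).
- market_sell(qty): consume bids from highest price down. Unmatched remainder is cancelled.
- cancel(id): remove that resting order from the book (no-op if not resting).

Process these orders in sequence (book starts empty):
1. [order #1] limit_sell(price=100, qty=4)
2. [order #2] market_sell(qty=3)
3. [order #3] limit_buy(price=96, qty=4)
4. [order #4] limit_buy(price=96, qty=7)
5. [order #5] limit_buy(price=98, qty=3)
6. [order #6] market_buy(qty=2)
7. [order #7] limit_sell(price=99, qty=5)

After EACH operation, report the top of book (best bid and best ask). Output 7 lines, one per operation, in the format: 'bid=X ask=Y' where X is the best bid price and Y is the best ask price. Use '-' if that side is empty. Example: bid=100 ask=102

After op 1 [order #1] limit_sell(price=100, qty=4): fills=none; bids=[-] asks=[#1:4@100]
After op 2 [order #2] market_sell(qty=3): fills=none; bids=[-] asks=[#1:4@100]
After op 3 [order #3] limit_buy(price=96, qty=4): fills=none; bids=[#3:4@96] asks=[#1:4@100]
After op 4 [order #4] limit_buy(price=96, qty=7): fills=none; bids=[#3:4@96 #4:7@96] asks=[#1:4@100]
After op 5 [order #5] limit_buy(price=98, qty=3): fills=none; bids=[#5:3@98 #3:4@96 #4:7@96] asks=[#1:4@100]
After op 6 [order #6] market_buy(qty=2): fills=#6x#1:2@100; bids=[#5:3@98 #3:4@96 #4:7@96] asks=[#1:2@100]
After op 7 [order #7] limit_sell(price=99, qty=5): fills=none; bids=[#5:3@98 #3:4@96 #4:7@96] asks=[#7:5@99 #1:2@100]

Answer: bid=- ask=100
bid=- ask=100
bid=96 ask=100
bid=96 ask=100
bid=98 ask=100
bid=98 ask=100
bid=98 ask=99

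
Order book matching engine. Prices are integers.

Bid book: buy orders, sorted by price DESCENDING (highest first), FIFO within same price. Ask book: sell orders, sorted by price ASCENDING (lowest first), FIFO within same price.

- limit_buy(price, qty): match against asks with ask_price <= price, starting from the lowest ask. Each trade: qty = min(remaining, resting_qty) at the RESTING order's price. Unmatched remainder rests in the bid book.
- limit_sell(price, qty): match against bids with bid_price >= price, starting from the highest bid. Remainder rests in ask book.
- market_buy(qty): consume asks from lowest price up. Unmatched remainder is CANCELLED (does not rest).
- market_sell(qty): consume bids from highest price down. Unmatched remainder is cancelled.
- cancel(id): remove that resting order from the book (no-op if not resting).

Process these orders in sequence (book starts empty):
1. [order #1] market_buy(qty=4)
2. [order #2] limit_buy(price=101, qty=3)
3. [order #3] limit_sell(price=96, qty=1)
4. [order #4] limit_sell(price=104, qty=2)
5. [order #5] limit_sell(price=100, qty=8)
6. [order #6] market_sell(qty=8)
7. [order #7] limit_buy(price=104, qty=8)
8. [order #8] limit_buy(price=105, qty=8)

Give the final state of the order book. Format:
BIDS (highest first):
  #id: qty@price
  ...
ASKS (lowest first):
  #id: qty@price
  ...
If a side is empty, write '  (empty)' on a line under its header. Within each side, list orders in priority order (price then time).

Answer: BIDS (highest first):
  #8: 8@105
ASKS (lowest first):
  (empty)

Derivation:
After op 1 [order #1] market_buy(qty=4): fills=none; bids=[-] asks=[-]
After op 2 [order #2] limit_buy(price=101, qty=3): fills=none; bids=[#2:3@101] asks=[-]
After op 3 [order #3] limit_sell(price=96, qty=1): fills=#2x#3:1@101; bids=[#2:2@101] asks=[-]
After op 4 [order #4] limit_sell(price=104, qty=2): fills=none; bids=[#2:2@101] asks=[#4:2@104]
After op 5 [order #5] limit_sell(price=100, qty=8): fills=#2x#5:2@101; bids=[-] asks=[#5:6@100 #4:2@104]
After op 6 [order #6] market_sell(qty=8): fills=none; bids=[-] asks=[#5:6@100 #4:2@104]
After op 7 [order #7] limit_buy(price=104, qty=8): fills=#7x#5:6@100 #7x#4:2@104; bids=[-] asks=[-]
After op 8 [order #8] limit_buy(price=105, qty=8): fills=none; bids=[#8:8@105] asks=[-]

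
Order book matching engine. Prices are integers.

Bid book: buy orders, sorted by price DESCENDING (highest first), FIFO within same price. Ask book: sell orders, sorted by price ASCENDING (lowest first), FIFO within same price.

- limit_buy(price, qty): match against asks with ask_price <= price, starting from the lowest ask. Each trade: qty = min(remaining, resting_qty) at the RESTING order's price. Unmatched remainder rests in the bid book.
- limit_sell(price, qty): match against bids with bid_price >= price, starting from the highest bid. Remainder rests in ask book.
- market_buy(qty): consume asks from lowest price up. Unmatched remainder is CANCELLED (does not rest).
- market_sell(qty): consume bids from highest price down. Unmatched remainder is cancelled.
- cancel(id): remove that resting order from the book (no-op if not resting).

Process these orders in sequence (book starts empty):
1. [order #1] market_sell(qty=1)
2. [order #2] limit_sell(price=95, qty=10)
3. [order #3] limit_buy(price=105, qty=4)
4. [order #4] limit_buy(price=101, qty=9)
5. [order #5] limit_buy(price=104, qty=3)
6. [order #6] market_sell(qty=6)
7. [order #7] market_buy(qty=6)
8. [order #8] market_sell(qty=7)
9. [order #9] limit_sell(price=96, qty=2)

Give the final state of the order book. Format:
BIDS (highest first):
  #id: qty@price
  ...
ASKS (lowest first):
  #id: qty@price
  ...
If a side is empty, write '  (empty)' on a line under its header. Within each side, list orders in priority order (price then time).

After op 1 [order #1] market_sell(qty=1): fills=none; bids=[-] asks=[-]
After op 2 [order #2] limit_sell(price=95, qty=10): fills=none; bids=[-] asks=[#2:10@95]
After op 3 [order #3] limit_buy(price=105, qty=4): fills=#3x#2:4@95; bids=[-] asks=[#2:6@95]
After op 4 [order #4] limit_buy(price=101, qty=9): fills=#4x#2:6@95; bids=[#4:3@101] asks=[-]
After op 5 [order #5] limit_buy(price=104, qty=3): fills=none; bids=[#5:3@104 #4:3@101] asks=[-]
After op 6 [order #6] market_sell(qty=6): fills=#5x#6:3@104 #4x#6:3@101; bids=[-] asks=[-]
After op 7 [order #7] market_buy(qty=6): fills=none; bids=[-] asks=[-]
After op 8 [order #8] market_sell(qty=7): fills=none; bids=[-] asks=[-]
After op 9 [order #9] limit_sell(price=96, qty=2): fills=none; bids=[-] asks=[#9:2@96]

Answer: BIDS (highest first):
  (empty)
ASKS (lowest first):
  #9: 2@96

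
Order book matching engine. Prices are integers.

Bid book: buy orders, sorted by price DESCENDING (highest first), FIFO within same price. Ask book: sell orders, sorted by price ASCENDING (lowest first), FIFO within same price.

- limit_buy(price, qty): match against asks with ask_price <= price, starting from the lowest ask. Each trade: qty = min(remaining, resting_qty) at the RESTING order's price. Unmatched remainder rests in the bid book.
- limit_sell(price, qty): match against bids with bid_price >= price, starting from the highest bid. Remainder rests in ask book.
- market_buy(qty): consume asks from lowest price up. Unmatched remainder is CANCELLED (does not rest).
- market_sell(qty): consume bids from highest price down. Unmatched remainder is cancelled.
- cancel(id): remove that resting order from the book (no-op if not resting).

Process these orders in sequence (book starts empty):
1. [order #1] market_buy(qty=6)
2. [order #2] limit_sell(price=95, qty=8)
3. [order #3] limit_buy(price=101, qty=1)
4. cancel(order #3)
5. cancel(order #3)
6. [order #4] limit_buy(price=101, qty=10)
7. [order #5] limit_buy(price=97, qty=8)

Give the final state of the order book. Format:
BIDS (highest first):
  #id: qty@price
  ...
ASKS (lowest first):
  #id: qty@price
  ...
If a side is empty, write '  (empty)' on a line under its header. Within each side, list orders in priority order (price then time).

After op 1 [order #1] market_buy(qty=6): fills=none; bids=[-] asks=[-]
After op 2 [order #2] limit_sell(price=95, qty=8): fills=none; bids=[-] asks=[#2:8@95]
After op 3 [order #3] limit_buy(price=101, qty=1): fills=#3x#2:1@95; bids=[-] asks=[#2:7@95]
After op 4 cancel(order #3): fills=none; bids=[-] asks=[#2:7@95]
After op 5 cancel(order #3): fills=none; bids=[-] asks=[#2:7@95]
After op 6 [order #4] limit_buy(price=101, qty=10): fills=#4x#2:7@95; bids=[#4:3@101] asks=[-]
After op 7 [order #5] limit_buy(price=97, qty=8): fills=none; bids=[#4:3@101 #5:8@97] asks=[-]

Answer: BIDS (highest first):
  #4: 3@101
  #5: 8@97
ASKS (lowest first):
  (empty)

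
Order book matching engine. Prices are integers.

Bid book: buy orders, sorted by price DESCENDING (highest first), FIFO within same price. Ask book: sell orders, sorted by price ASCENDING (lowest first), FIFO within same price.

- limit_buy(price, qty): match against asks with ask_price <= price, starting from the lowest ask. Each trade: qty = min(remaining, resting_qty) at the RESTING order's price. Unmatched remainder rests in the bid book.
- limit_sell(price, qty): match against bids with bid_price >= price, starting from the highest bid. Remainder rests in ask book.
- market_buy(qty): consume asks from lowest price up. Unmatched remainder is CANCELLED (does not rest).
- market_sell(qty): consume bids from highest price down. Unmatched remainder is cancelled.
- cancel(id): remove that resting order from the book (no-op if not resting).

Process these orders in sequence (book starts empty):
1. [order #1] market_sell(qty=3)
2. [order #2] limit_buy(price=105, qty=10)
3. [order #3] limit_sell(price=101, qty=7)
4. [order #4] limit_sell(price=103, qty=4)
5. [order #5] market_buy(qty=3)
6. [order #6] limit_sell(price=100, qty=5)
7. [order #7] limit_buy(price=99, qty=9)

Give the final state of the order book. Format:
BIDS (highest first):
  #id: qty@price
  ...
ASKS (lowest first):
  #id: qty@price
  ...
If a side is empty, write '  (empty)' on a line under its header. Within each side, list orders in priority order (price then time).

Answer: BIDS (highest first):
  #7: 9@99
ASKS (lowest first):
  #6: 5@100

Derivation:
After op 1 [order #1] market_sell(qty=3): fills=none; bids=[-] asks=[-]
After op 2 [order #2] limit_buy(price=105, qty=10): fills=none; bids=[#2:10@105] asks=[-]
After op 3 [order #3] limit_sell(price=101, qty=7): fills=#2x#3:7@105; bids=[#2:3@105] asks=[-]
After op 4 [order #4] limit_sell(price=103, qty=4): fills=#2x#4:3@105; bids=[-] asks=[#4:1@103]
After op 5 [order #5] market_buy(qty=3): fills=#5x#4:1@103; bids=[-] asks=[-]
After op 6 [order #6] limit_sell(price=100, qty=5): fills=none; bids=[-] asks=[#6:5@100]
After op 7 [order #7] limit_buy(price=99, qty=9): fills=none; bids=[#7:9@99] asks=[#6:5@100]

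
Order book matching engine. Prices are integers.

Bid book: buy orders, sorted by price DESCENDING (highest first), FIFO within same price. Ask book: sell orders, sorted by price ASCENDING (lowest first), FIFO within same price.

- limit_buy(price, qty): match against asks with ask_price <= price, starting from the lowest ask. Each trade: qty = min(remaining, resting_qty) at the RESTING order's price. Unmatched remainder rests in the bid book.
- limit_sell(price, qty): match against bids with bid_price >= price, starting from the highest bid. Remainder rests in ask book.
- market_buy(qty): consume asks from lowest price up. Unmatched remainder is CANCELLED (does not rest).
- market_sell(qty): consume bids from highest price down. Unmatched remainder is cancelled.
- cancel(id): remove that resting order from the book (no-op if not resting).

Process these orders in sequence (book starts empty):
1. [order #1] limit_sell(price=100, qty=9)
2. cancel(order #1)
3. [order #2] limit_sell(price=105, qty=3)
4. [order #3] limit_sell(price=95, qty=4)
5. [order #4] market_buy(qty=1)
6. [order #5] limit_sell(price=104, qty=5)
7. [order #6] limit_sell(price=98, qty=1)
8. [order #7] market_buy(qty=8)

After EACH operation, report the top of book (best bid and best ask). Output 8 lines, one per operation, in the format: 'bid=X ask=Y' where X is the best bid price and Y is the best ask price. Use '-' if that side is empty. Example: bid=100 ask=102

Answer: bid=- ask=100
bid=- ask=-
bid=- ask=105
bid=- ask=95
bid=- ask=95
bid=- ask=95
bid=- ask=95
bid=- ask=104

Derivation:
After op 1 [order #1] limit_sell(price=100, qty=9): fills=none; bids=[-] asks=[#1:9@100]
After op 2 cancel(order #1): fills=none; bids=[-] asks=[-]
After op 3 [order #2] limit_sell(price=105, qty=3): fills=none; bids=[-] asks=[#2:3@105]
After op 4 [order #3] limit_sell(price=95, qty=4): fills=none; bids=[-] asks=[#3:4@95 #2:3@105]
After op 5 [order #4] market_buy(qty=1): fills=#4x#3:1@95; bids=[-] asks=[#3:3@95 #2:3@105]
After op 6 [order #5] limit_sell(price=104, qty=5): fills=none; bids=[-] asks=[#3:3@95 #5:5@104 #2:3@105]
After op 7 [order #6] limit_sell(price=98, qty=1): fills=none; bids=[-] asks=[#3:3@95 #6:1@98 #5:5@104 #2:3@105]
After op 8 [order #7] market_buy(qty=8): fills=#7x#3:3@95 #7x#6:1@98 #7x#5:4@104; bids=[-] asks=[#5:1@104 #2:3@105]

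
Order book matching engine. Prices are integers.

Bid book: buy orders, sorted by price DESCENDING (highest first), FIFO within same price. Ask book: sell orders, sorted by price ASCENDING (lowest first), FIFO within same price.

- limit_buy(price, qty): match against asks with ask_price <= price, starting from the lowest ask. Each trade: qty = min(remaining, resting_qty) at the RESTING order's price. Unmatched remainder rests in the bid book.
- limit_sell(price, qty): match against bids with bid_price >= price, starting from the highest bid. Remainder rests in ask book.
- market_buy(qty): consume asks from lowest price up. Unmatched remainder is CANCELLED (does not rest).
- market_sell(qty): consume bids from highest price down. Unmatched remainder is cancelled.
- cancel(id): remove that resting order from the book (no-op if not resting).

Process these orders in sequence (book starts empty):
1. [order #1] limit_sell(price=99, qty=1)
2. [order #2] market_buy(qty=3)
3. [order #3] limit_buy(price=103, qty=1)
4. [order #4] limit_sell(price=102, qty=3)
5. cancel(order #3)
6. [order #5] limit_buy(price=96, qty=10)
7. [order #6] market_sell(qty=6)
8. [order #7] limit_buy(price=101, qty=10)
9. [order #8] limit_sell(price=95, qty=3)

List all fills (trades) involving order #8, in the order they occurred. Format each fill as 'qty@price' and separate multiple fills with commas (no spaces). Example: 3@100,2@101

After op 1 [order #1] limit_sell(price=99, qty=1): fills=none; bids=[-] asks=[#1:1@99]
After op 2 [order #2] market_buy(qty=3): fills=#2x#1:1@99; bids=[-] asks=[-]
After op 3 [order #3] limit_buy(price=103, qty=1): fills=none; bids=[#3:1@103] asks=[-]
After op 4 [order #4] limit_sell(price=102, qty=3): fills=#3x#4:1@103; bids=[-] asks=[#4:2@102]
After op 5 cancel(order #3): fills=none; bids=[-] asks=[#4:2@102]
After op 6 [order #5] limit_buy(price=96, qty=10): fills=none; bids=[#5:10@96] asks=[#4:2@102]
After op 7 [order #6] market_sell(qty=6): fills=#5x#6:6@96; bids=[#5:4@96] asks=[#4:2@102]
After op 8 [order #7] limit_buy(price=101, qty=10): fills=none; bids=[#7:10@101 #5:4@96] asks=[#4:2@102]
After op 9 [order #8] limit_sell(price=95, qty=3): fills=#7x#8:3@101; bids=[#7:7@101 #5:4@96] asks=[#4:2@102]

Answer: 3@101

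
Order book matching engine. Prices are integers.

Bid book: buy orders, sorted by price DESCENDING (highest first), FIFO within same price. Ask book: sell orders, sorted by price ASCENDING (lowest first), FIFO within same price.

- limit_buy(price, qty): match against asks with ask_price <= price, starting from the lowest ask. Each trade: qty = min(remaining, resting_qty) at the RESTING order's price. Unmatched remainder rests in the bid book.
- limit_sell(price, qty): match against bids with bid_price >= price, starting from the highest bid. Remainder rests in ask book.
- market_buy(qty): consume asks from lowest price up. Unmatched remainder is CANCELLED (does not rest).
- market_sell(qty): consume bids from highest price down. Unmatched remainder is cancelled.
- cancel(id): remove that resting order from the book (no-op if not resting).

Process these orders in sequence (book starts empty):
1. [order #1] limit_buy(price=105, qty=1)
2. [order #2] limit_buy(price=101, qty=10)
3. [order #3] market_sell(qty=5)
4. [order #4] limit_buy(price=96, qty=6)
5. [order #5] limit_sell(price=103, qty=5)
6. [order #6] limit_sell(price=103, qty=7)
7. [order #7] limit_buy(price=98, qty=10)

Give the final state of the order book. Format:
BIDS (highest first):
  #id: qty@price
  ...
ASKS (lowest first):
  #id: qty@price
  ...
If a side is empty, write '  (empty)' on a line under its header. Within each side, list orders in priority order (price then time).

Answer: BIDS (highest first):
  #2: 6@101
  #7: 10@98
  #4: 6@96
ASKS (lowest first):
  #5: 5@103
  #6: 7@103

Derivation:
After op 1 [order #1] limit_buy(price=105, qty=1): fills=none; bids=[#1:1@105] asks=[-]
After op 2 [order #2] limit_buy(price=101, qty=10): fills=none; bids=[#1:1@105 #2:10@101] asks=[-]
After op 3 [order #3] market_sell(qty=5): fills=#1x#3:1@105 #2x#3:4@101; bids=[#2:6@101] asks=[-]
After op 4 [order #4] limit_buy(price=96, qty=6): fills=none; bids=[#2:6@101 #4:6@96] asks=[-]
After op 5 [order #5] limit_sell(price=103, qty=5): fills=none; bids=[#2:6@101 #4:6@96] asks=[#5:5@103]
After op 6 [order #6] limit_sell(price=103, qty=7): fills=none; bids=[#2:6@101 #4:6@96] asks=[#5:5@103 #6:7@103]
After op 7 [order #7] limit_buy(price=98, qty=10): fills=none; bids=[#2:6@101 #7:10@98 #4:6@96] asks=[#5:5@103 #6:7@103]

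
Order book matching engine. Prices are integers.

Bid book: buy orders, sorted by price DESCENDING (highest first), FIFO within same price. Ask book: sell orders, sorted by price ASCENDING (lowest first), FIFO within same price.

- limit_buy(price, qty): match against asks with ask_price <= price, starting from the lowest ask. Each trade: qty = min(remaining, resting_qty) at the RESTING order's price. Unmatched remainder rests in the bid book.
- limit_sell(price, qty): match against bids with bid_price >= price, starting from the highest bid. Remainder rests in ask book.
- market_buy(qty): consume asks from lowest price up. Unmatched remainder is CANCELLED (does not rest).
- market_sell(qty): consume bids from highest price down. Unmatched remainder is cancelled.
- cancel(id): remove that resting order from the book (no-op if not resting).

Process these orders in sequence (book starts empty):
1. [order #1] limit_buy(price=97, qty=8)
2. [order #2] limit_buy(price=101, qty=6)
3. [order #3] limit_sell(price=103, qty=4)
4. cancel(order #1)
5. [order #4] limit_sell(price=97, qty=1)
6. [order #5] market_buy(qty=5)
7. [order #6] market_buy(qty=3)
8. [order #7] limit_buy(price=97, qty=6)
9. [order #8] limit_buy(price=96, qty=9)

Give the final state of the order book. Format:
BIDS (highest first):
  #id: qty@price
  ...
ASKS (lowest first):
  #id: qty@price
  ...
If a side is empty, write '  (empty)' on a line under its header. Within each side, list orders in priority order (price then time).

After op 1 [order #1] limit_buy(price=97, qty=8): fills=none; bids=[#1:8@97] asks=[-]
After op 2 [order #2] limit_buy(price=101, qty=6): fills=none; bids=[#2:6@101 #1:8@97] asks=[-]
After op 3 [order #3] limit_sell(price=103, qty=4): fills=none; bids=[#2:6@101 #1:8@97] asks=[#3:4@103]
After op 4 cancel(order #1): fills=none; bids=[#2:6@101] asks=[#3:4@103]
After op 5 [order #4] limit_sell(price=97, qty=1): fills=#2x#4:1@101; bids=[#2:5@101] asks=[#3:4@103]
After op 6 [order #5] market_buy(qty=5): fills=#5x#3:4@103; bids=[#2:5@101] asks=[-]
After op 7 [order #6] market_buy(qty=3): fills=none; bids=[#2:5@101] asks=[-]
After op 8 [order #7] limit_buy(price=97, qty=6): fills=none; bids=[#2:5@101 #7:6@97] asks=[-]
After op 9 [order #8] limit_buy(price=96, qty=9): fills=none; bids=[#2:5@101 #7:6@97 #8:9@96] asks=[-]

Answer: BIDS (highest first):
  #2: 5@101
  #7: 6@97
  #8: 9@96
ASKS (lowest first):
  (empty)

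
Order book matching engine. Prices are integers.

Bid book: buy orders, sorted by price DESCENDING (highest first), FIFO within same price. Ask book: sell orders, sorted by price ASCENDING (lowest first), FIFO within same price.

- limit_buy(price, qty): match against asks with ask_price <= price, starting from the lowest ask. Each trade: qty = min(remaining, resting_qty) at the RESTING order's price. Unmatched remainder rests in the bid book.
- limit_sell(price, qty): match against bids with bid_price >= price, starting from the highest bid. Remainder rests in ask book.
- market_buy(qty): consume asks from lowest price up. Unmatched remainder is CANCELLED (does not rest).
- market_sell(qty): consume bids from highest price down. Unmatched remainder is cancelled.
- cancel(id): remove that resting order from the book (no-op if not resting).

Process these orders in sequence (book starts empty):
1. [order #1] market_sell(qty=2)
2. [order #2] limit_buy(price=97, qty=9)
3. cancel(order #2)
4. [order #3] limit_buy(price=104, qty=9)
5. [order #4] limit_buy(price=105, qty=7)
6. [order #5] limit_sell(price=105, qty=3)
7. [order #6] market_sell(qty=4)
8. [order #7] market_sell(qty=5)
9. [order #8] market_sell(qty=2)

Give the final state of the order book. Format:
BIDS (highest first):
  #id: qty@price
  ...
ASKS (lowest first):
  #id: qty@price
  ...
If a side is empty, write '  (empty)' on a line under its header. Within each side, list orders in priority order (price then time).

Answer: BIDS (highest first):
  #3: 2@104
ASKS (lowest first):
  (empty)

Derivation:
After op 1 [order #1] market_sell(qty=2): fills=none; bids=[-] asks=[-]
After op 2 [order #2] limit_buy(price=97, qty=9): fills=none; bids=[#2:9@97] asks=[-]
After op 3 cancel(order #2): fills=none; bids=[-] asks=[-]
After op 4 [order #3] limit_buy(price=104, qty=9): fills=none; bids=[#3:9@104] asks=[-]
After op 5 [order #4] limit_buy(price=105, qty=7): fills=none; bids=[#4:7@105 #3:9@104] asks=[-]
After op 6 [order #5] limit_sell(price=105, qty=3): fills=#4x#5:3@105; bids=[#4:4@105 #3:9@104] asks=[-]
After op 7 [order #6] market_sell(qty=4): fills=#4x#6:4@105; bids=[#3:9@104] asks=[-]
After op 8 [order #7] market_sell(qty=5): fills=#3x#7:5@104; bids=[#3:4@104] asks=[-]
After op 9 [order #8] market_sell(qty=2): fills=#3x#8:2@104; bids=[#3:2@104] asks=[-]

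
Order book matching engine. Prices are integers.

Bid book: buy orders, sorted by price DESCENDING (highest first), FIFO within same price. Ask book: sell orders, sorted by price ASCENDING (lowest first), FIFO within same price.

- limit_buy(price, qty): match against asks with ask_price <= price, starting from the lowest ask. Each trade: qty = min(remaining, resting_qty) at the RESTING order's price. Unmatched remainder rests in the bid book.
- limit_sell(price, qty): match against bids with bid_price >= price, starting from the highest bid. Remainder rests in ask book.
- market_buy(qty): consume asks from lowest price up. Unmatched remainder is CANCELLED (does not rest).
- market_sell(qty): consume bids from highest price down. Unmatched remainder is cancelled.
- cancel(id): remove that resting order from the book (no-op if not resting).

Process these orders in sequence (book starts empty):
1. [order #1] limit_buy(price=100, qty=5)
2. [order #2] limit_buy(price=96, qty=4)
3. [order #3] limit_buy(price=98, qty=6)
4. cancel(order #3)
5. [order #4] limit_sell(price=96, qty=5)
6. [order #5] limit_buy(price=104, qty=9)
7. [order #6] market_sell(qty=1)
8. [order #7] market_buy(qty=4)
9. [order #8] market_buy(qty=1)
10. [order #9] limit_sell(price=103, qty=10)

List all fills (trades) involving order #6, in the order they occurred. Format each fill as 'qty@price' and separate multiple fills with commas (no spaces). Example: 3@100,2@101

Answer: 1@104

Derivation:
After op 1 [order #1] limit_buy(price=100, qty=5): fills=none; bids=[#1:5@100] asks=[-]
After op 2 [order #2] limit_buy(price=96, qty=4): fills=none; bids=[#1:5@100 #2:4@96] asks=[-]
After op 3 [order #3] limit_buy(price=98, qty=6): fills=none; bids=[#1:5@100 #3:6@98 #2:4@96] asks=[-]
After op 4 cancel(order #3): fills=none; bids=[#1:5@100 #2:4@96] asks=[-]
After op 5 [order #4] limit_sell(price=96, qty=5): fills=#1x#4:5@100; bids=[#2:4@96] asks=[-]
After op 6 [order #5] limit_buy(price=104, qty=9): fills=none; bids=[#5:9@104 #2:4@96] asks=[-]
After op 7 [order #6] market_sell(qty=1): fills=#5x#6:1@104; bids=[#5:8@104 #2:4@96] asks=[-]
After op 8 [order #7] market_buy(qty=4): fills=none; bids=[#5:8@104 #2:4@96] asks=[-]
After op 9 [order #8] market_buy(qty=1): fills=none; bids=[#5:8@104 #2:4@96] asks=[-]
After op 10 [order #9] limit_sell(price=103, qty=10): fills=#5x#9:8@104; bids=[#2:4@96] asks=[#9:2@103]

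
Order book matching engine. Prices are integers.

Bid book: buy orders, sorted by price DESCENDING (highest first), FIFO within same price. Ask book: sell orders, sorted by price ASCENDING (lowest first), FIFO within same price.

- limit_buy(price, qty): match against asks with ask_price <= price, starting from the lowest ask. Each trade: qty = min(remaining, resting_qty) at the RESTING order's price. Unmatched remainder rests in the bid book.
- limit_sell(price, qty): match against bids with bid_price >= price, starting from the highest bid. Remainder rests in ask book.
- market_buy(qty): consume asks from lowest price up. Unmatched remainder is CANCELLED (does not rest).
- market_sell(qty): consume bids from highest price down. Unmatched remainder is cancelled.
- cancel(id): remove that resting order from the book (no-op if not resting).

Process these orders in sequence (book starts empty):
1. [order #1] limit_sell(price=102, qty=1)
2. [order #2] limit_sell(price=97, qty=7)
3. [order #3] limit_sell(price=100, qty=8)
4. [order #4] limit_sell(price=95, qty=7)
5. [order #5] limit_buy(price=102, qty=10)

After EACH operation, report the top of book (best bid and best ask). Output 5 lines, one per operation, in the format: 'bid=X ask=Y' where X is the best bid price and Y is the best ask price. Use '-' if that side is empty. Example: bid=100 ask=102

Answer: bid=- ask=102
bid=- ask=97
bid=- ask=97
bid=- ask=95
bid=- ask=97

Derivation:
After op 1 [order #1] limit_sell(price=102, qty=1): fills=none; bids=[-] asks=[#1:1@102]
After op 2 [order #2] limit_sell(price=97, qty=7): fills=none; bids=[-] asks=[#2:7@97 #1:1@102]
After op 3 [order #3] limit_sell(price=100, qty=8): fills=none; bids=[-] asks=[#2:7@97 #3:8@100 #1:1@102]
After op 4 [order #4] limit_sell(price=95, qty=7): fills=none; bids=[-] asks=[#4:7@95 #2:7@97 #3:8@100 #1:1@102]
After op 5 [order #5] limit_buy(price=102, qty=10): fills=#5x#4:7@95 #5x#2:3@97; bids=[-] asks=[#2:4@97 #3:8@100 #1:1@102]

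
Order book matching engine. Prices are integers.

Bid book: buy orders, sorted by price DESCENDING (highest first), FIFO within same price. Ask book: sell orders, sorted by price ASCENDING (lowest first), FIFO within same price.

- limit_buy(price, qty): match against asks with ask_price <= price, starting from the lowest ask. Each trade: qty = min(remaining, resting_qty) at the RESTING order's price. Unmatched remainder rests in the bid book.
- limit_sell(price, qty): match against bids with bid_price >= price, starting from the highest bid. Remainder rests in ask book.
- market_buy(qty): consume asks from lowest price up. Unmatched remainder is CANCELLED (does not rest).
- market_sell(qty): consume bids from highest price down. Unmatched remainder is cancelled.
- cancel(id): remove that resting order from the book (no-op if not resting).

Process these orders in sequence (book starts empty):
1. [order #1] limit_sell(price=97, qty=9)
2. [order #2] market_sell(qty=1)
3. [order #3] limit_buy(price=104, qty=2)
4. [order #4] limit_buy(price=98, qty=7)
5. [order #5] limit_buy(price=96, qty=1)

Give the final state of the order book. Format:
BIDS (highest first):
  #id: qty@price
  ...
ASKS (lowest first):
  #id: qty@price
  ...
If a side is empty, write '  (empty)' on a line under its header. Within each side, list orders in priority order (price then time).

Answer: BIDS (highest first):
  #5: 1@96
ASKS (lowest first):
  (empty)

Derivation:
After op 1 [order #1] limit_sell(price=97, qty=9): fills=none; bids=[-] asks=[#1:9@97]
After op 2 [order #2] market_sell(qty=1): fills=none; bids=[-] asks=[#1:9@97]
After op 3 [order #3] limit_buy(price=104, qty=2): fills=#3x#1:2@97; bids=[-] asks=[#1:7@97]
After op 4 [order #4] limit_buy(price=98, qty=7): fills=#4x#1:7@97; bids=[-] asks=[-]
After op 5 [order #5] limit_buy(price=96, qty=1): fills=none; bids=[#5:1@96] asks=[-]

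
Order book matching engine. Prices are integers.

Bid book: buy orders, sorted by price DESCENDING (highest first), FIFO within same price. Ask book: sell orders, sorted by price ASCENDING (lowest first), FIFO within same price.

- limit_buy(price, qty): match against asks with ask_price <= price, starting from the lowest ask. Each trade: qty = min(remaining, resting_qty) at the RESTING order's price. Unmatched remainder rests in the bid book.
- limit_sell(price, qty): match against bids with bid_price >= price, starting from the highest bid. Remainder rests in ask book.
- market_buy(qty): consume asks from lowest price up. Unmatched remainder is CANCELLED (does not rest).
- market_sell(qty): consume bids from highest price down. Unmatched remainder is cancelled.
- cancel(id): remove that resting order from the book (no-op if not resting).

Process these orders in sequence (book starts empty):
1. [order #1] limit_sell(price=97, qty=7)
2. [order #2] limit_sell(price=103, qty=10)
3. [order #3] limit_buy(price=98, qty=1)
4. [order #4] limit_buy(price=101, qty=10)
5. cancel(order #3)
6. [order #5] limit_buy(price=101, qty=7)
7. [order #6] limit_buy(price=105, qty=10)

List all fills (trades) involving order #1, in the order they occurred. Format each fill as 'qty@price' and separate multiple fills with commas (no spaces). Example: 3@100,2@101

After op 1 [order #1] limit_sell(price=97, qty=7): fills=none; bids=[-] asks=[#1:7@97]
After op 2 [order #2] limit_sell(price=103, qty=10): fills=none; bids=[-] asks=[#1:7@97 #2:10@103]
After op 3 [order #3] limit_buy(price=98, qty=1): fills=#3x#1:1@97; bids=[-] asks=[#1:6@97 #2:10@103]
After op 4 [order #4] limit_buy(price=101, qty=10): fills=#4x#1:6@97; bids=[#4:4@101] asks=[#2:10@103]
After op 5 cancel(order #3): fills=none; bids=[#4:4@101] asks=[#2:10@103]
After op 6 [order #5] limit_buy(price=101, qty=7): fills=none; bids=[#4:4@101 #5:7@101] asks=[#2:10@103]
After op 7 [order #6] limit_buy(price=105, qty=10): fills=#6x#2:10@103; bids=[#4:4@101 #5:7@101] asks=[-]

Answer: 1@97,6@97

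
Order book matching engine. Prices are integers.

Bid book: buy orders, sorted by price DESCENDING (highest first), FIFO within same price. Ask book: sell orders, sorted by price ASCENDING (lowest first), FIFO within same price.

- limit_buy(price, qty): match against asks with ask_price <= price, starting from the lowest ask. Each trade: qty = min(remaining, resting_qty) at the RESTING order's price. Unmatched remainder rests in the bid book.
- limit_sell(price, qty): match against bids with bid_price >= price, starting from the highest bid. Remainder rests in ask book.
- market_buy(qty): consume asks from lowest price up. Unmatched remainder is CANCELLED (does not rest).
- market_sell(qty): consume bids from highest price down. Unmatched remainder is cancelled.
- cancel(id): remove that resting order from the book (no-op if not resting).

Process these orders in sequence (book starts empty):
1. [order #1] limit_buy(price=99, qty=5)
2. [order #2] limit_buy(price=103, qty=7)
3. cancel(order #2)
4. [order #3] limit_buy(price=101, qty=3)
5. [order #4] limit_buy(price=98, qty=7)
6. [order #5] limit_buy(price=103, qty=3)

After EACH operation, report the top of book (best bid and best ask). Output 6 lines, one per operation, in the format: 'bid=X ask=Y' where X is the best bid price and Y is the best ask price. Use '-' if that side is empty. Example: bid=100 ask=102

Answer: bid=99 ask=-
bid=103 ask=-
bid=99 ask=-
bid=101 ask=-
bid=101 ask=-
bid=103 ask=-

Derivation:
After op 1 [order #1] limit_buy(price=99, qty=5): fills=none; bids=[#1:5@99] asks=[-]
After op 2 [order #2] limit_buy(price=103, qty=7): fills=none; bids=[#2:7@103 #1:5@99] asks=[-]
After op 3 cancel(order #2): fills=none; bids=[#1:5@99] asks=[-]
After op 4 [order #3] limit_buy(price=101, qty=3): fills=none; bids=[#3:3@101 #1:5@99] asks=[-]
After op 5 [order #4] limit_buy(price=98, qty=7): fills=none; bids=[#3:3@101 #1:5@99 #4:7@98] asks=[-]
After op 6 [order #5] limit_buy(price=103, qty=3): fills=none; bids=[#5:3@103 #3:3@101 #1:5@99 #4:7@98] asks=[-]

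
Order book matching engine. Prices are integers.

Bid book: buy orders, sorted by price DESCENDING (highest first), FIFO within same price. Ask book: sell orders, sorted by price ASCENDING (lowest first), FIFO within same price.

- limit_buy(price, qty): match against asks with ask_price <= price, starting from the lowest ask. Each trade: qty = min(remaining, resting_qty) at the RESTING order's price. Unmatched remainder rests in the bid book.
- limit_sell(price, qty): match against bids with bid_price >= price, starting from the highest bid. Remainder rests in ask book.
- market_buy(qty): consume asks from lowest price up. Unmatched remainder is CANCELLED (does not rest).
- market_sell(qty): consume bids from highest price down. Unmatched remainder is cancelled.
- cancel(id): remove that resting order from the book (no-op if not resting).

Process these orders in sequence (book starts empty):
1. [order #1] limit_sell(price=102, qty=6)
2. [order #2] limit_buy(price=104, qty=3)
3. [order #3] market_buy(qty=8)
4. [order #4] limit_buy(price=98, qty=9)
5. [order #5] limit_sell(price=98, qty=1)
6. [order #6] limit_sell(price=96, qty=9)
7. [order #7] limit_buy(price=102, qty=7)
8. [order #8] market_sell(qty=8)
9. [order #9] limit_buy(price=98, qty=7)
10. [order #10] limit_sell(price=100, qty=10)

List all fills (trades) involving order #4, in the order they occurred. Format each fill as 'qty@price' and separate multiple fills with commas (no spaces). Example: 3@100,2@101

Answer: 1@98,8@98

Derivation:
After op 1 [order #1] limit_sell(price=102, qty=6): fills=none; bids=[-] asks=[#1:6@102]
After op 2 [order #2] limit_buy(price=104, qty=3): fills=#2x#1:3@102; bids=[-] asks=[#1:3@102]
After op 3 [order #3] market_buy(qty=8): fills=#3x#1:3@102; bids=[-] asks=[-]
After op 4 [order #4] limit_buy(price=98, qty=9): fills=none; bids=[#4:9@98] asks=[-]
After op 5 [order #5] limit_sell(price=98, qty=1): fills=#4x#5:1@98; bids=[#4:8@98] asks=[-]
After op 6 [order #6] limit_sell(price=96, qty=9): fills=#4x#6:8@98; bids=[-] asks=[#6:1@96]
After op 7 [order #7] limit_buy(price=102, qty=7): fills=#7x#6:1@96; bids=[#7:6@102] asks=[-]
After op 8 [order #8] market_sell(qty=8): fills=#7x#8:6@102; bids=[-] asks=[-]
After op 9 [order #9] limit_buy(price=98, qty=7): fills=none; bids=[#9:7@98] asks=[-]
After op 10 [order #10] limit_sell(price=100, qty=10): fills=none; bids=[#9:7@98] asks=[#10:10@100]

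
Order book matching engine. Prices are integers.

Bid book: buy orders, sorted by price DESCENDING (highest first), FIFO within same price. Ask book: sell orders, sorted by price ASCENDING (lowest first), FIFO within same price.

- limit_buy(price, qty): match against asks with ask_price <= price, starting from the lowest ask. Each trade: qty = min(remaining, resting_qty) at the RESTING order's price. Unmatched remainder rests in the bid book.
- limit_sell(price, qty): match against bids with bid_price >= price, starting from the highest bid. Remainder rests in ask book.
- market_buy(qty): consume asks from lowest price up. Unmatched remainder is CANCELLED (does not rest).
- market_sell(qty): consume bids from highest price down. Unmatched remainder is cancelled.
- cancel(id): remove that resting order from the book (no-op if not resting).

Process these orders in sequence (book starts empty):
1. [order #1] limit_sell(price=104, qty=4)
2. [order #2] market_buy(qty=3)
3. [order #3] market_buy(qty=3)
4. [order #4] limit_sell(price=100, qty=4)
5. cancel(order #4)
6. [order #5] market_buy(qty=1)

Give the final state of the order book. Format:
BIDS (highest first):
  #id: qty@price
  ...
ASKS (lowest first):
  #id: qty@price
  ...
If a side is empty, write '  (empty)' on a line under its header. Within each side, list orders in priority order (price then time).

Answer: BIDS (highest first):
  (empty)
ASKS (lowest first):
  (empty)

Derivation:
After op 1 [order #1] limit_sell(price=104, qty=4): fills=none; bids=[-] asks=[#1:4@104]
After op 2 [order #2] market_buy(qty=3): fills=#2x#1:3@104; bids=[-] asks=[#1:1@104]
After op 3 [order #3] market_buy(qty=3): fills=#3x#1:1@104; bids=[-] asks=[-]
After op 4 [order #4] limit_sell(price=100, qty=4): fills=none; bids=[-] asks=[#4:4@100]
After op 5 cancel(order #4): fills=none; bids=[-] asks=[-]
After op 6 [order #5] market_buy(qty=1): fills=none; bids=[-] asks=[-]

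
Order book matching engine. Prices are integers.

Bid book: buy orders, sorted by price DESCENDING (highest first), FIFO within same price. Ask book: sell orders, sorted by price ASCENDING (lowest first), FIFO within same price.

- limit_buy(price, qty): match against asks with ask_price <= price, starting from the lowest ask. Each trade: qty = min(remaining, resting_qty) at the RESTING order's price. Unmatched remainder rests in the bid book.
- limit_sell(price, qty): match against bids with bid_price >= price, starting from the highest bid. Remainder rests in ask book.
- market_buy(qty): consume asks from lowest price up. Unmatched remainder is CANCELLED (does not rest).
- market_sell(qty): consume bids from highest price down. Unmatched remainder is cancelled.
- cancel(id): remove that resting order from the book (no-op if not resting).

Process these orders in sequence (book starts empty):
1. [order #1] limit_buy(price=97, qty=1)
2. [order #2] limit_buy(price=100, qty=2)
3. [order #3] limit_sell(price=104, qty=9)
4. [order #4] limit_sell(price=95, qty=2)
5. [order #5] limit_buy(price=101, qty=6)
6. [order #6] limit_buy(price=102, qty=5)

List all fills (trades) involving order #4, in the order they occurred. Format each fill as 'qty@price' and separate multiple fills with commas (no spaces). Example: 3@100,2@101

Answer: 2@100

Derivation:
After op 1 [order #1] limit_buy(price=97, qty=1): fills=none; bids=[#1:1@97] asks=[-]
After op 2 [order #2] limit_buy(price=100, qty=2): fills=none; bids=[#2:2@100 #1:1@97] asks=[-]
After op 3 [order #3] limit_sell(price=104, qty=9): fills=none; bids=[#2:2@100 #1:1@97] asks=[#3:9@104]
After op 4 [order #4] limit_sell(price=95, qty=2): fills=#2x#4:2@100; bids=[#1:1@97] asks=[#3:9@104]
After op 5 [order #5] limit_buy(price=101, qty=6): fills=none; bids=[#5:6@101 #1:1@97] asks=[#3:9@104]
After op 6 [order #6] limit_buy(price=102, qty=5): fills=none; bids=[#6:5@102 #5:6@101 #1:1@97] asks=[#3:9@104]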